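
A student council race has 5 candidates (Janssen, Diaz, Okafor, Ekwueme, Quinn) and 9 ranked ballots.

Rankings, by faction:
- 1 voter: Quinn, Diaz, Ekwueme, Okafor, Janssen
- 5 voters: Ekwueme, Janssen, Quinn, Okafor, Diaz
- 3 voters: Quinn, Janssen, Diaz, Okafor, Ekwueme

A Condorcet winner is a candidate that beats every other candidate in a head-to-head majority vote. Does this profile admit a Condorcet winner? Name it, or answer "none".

Ekwueme

Check each pair by majority over 9 ballots:
Janssen vs Diaz: Janssen, 8–1.
Janssen vs Okafor: Janssen, 8–1.
Janssen vs Ekwueme: Ekwueme, 6–3.
Janssen vs Quinn: Janssen wins 5–4.
Diaz vs Okafor: Okafor, 5–4.
Diaz–Ekwueme: Ekwueme 5–4.
Diaz vs Quinn: Quinn wins 9–0.
Okafor vs Ekwueme: Ekwueme wins 6–3.
Okafor vs Quinn: Quinn wins 9–0.
Ekwueme vs Quinn: Ekwueme wins 5–4.
Ekwueme wins every pairwise contest, so Ekwueme is the Condorcet winner.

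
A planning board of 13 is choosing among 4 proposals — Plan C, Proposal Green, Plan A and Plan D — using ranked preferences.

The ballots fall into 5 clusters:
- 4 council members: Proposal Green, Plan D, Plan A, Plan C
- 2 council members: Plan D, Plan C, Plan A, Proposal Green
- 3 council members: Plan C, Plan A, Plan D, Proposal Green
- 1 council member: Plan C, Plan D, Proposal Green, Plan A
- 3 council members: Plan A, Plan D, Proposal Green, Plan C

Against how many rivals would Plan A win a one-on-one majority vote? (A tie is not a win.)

Plan A against each rival (13 council members):
Plan A vs Plan C: Plan A wins 7–6.
Plan A vs Proposal Green: Plan A, 8–5.
Plan A vs Plan D: Plan A preferred on 3+3 = 6 ballots; Plan D wins 7–6.
Plan A beats Plan C, Proposal Green; loses to Plan D — 2 pairwise wins.

2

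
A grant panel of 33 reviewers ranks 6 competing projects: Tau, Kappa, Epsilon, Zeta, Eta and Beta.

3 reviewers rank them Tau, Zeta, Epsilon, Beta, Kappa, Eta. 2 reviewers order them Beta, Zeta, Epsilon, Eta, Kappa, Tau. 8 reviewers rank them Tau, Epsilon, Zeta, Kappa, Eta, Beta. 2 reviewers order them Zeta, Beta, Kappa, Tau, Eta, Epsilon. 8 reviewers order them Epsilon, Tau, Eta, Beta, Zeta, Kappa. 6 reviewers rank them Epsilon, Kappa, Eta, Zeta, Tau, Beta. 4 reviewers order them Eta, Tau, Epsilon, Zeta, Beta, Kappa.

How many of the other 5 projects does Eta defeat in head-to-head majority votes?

2

Eta against each rival (33 reviewers):
Eta vs Tau: Tau, 21–12.
Eta vs Kappa: Eta preferred on 2+8+4 = 14 ballots; Kappa wins 19–14.
Eta vs Epsilon: Eta is ranked higher on 2+4 = 6 ballots, Epsilon on 27. Epsilon wins 27–6.
Eta–Zeta: Eta 18–15.
Eta vs Beta: 8+8+6+4 = 26 for Eta, 7 for Beta — Eta by 26–7.
Eta beats Zeta, Beta; loses to Tau, Kappa, Epsilon — 2 pairwise wins.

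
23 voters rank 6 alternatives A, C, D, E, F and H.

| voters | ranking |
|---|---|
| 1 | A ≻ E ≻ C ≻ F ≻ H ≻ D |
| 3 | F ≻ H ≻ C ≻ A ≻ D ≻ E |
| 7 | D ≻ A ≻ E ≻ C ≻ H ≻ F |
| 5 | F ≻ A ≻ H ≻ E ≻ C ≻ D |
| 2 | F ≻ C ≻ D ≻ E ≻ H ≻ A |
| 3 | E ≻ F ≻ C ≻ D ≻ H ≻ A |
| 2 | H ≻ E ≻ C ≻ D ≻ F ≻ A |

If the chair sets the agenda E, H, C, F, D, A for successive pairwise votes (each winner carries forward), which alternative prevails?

D

Round 1: E vs H — 13–10, E advances.
Round 2: E vs C — 18–5, E advances.
Round 3: E vs F — 13–10, E advances.
Round 4: E vs D — 11–12, D advances.
Round 5: D vs A — 14–9, D advances.
The agenda winner is D.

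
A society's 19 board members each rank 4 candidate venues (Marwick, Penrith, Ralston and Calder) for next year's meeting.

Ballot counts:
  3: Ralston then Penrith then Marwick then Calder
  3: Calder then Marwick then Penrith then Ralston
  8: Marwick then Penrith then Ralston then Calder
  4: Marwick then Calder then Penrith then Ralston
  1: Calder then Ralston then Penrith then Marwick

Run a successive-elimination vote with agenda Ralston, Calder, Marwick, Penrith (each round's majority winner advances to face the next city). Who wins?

Round 1: Ralston vs Calder — 11–8, Ralston advances.
Round 2: Ralston vs Marwick — 4–15, Marwick advances.
Round 3: Marwick vs Penrith — 15–4, Marwick advances.
Marwick survives the agenda.

Marwick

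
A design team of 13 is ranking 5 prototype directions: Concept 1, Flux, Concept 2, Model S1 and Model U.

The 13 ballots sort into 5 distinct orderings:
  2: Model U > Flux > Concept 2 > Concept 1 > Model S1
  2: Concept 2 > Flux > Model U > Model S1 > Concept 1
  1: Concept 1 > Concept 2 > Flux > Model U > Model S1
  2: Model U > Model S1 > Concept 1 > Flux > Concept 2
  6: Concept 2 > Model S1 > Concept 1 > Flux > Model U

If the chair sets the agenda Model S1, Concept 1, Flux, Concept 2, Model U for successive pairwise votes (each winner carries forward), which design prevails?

Concept 2

Round 1: Model S1 vs Concept 1 — 10–3, Model S1 advances.
Round 2: Model S1 vs Flux — 8–5, Model S1 advances.
Round 3: Model S1 vs Concept 2 — 2–11, Concept 2 advances.
Round 4: Concept 2 vs Model U — 9–4, Concept 2 advances.
The agenda winner is Concept 2.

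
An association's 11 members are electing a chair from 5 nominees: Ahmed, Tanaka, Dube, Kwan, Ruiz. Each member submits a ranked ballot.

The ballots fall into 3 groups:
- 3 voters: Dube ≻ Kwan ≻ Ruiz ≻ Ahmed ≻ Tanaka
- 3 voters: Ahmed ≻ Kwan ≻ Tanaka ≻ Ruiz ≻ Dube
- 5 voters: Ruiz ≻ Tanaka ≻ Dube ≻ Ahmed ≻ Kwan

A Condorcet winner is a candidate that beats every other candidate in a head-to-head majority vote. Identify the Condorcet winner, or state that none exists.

none

Head-to-head results (11 voters):
Ahmed vs Tanaka: Ahmed, 6–5.
Ahmed vs Dube: Dube, 8–3.
Ahmed vs Kwan: Ahmed, 8–3.
Ahmed vs Ruiz: Ruiz, 8–3.
Tanaka–Dube: Tanaka 8–3.
Tanaka vs Kwan: Kwan wins 6–5.
Tanaka vs Ruiz: Ruiz wins 8–3.
Dube–Kwan: Dube 8–3.
Dube–Ruiz: Ruiz 8–3.
Kwan vs Ruiz: Kwan, 6–5.
Every candidate loses at least once (Ahmed loses to Dube; Tanaka loses to Ahmed; Dube loses to Tanaka; Kwan loses to Ahmed; Ruiz loses to Kwan). The majority relation contains the cycle Ahmed beats Tanaka beats Dube beats Ahmed, so there is no Condorcet winner.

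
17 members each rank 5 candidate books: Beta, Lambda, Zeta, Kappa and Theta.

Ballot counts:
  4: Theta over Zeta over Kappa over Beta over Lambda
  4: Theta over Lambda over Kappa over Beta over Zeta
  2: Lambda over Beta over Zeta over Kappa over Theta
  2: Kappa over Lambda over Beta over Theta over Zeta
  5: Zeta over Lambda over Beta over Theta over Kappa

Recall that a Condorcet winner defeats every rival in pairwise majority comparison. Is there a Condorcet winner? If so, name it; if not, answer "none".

Pairwise majorities:
Beta vs Lambda: Beta preferred on 4 ballots; Lambda wins 13–4.
Beta vs Zeta: Beta is ranked higher on 4+2+2 = 8 ballots, Zeta on 9. Zeta wins 9–8.
Beta vs Kappa: 2+5 = 7 for Beta, 10 for Kappa — Kappa by 10–7.
Beta vs Theta: Beta preferred on 2+2+5 = 9 ballots; Beta wins 9–8.
Lambda vs Zeta: Lambda is ranked higher on 4+2+2 = 8 ballots, Zeta on 9. Zeta wins 9–8.
Lambda vs Kappa: Lambda preferred on 4+2+5 = 11 ballots; Lambda wins 11–6.
Lambda vs Theta: Lambda preferred on 2+2+5 = 9 ballots; Lambda wins 9–8.
Zeta vs Kappa: 4+2+5 = 11 for Zeta, 6 for Kappa — Zeta by 11–6.
Zeta vs Theta: Zeta is ranked higher on 2+5 = 7 ballots, Theta on 10. Theta wins 10–7.
Kappa vs Theta: Theta wins 13–4.
No book is unbeaten: Beta loses to Lambda; Lambda loses to Zeta; Zeta loses to Theta; Kappa loses to Lambda; Theta loses to Beta. In particular Beta > Theta > Zeta > Beta is a majority cycle — no Condorcet winner exists.

none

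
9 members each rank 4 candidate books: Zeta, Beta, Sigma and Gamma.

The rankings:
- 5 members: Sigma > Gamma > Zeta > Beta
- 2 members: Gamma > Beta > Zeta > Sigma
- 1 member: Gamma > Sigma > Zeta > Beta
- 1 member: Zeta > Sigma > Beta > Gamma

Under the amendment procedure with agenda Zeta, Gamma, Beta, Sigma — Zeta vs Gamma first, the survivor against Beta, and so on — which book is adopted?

Sigma

Round 1: Zeta vs Gamma — 1–8, Gamma advances.
Round 2: Gamma vs Beta — 8–1, Gamma advances.
Round 3: Gamma vs Sigma — 3–6, Sigma advances.
The agenda winner is Sigma.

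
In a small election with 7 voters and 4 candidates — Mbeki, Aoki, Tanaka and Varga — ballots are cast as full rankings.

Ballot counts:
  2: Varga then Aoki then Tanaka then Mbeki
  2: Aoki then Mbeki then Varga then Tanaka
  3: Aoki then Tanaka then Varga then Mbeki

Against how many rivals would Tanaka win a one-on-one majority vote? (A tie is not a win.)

1

Tanaka against each rival (7 voters):
Tanaka vs Mbeki: Tanaka wins 5–2.
Tanaka vs Aoki: Aoki wins 7–0.
Tanaka–Varga: Varga 4–3.
Tanaka beats Mbeki; loses to Aoki, Varga — 1 pairwise win.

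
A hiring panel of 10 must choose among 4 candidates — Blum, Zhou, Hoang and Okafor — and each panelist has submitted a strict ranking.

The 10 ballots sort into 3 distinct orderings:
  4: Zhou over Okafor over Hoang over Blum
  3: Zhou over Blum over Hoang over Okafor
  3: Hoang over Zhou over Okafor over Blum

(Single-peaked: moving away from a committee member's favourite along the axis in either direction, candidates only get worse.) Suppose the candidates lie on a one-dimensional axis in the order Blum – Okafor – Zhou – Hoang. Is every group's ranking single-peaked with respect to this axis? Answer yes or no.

no

Axis positions: Blum=1, Okafor=2, Zhou=3, Hoang=4.
Group 1 (peak Zhou at position 3): ranking walks positions 3-2-4-1, expanding outward from the peak — single-peaked.
Group 2: ranking walks positions 3-1-4-2; Blum is ranked above Okafor even though Okafor lies between Blum and the peak Zhou on the axis — preferences dip and rise again. Not single-peaked.
Group 3 (peak Hoang at position 4): ranking walks positions 4-3-2-1, expanding outward from the peak — single-peaked.
Group 2 violates single-peakedness, so the profile is not single-peaked on this axis.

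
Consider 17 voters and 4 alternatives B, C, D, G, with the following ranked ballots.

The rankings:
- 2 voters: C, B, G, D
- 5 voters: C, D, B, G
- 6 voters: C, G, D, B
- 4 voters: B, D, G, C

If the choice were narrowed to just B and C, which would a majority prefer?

C

Ballots ranking B above C: 4.
Ballots ranking C above B: 17 − 4 = 13.
C wins the head-to-head 13–4.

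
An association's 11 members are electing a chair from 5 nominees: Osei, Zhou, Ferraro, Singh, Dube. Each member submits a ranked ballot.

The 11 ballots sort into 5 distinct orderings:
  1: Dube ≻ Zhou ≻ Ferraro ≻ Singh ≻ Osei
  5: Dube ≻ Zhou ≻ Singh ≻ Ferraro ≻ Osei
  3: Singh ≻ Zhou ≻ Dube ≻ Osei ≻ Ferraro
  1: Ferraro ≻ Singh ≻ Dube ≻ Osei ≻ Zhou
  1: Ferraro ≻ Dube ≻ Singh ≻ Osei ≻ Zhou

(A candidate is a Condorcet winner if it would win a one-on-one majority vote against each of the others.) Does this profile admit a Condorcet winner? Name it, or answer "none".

Dube

Check each pair by majority over 11 ballots:
Osei vs Zhou: Zhou wins 9–2.
Osei vs Ferraro: Ferraro wins 8–3.
Osei vs Singh: Singh wins 11–0.
Osei vs Dube: Osei is ranked higher on 0 ballots, Dube on 11. Dube wins 11–0.
Zhou vs Ferraro: Zhou preferred on 1+5+3 = 9 ballots; Zhou wins 9–2.
Zhou vs Singh: Zhou, 6–5.
Zhou vs Dube: 3 to 8, Dube.
Ferraro vs Singh: Singh, 8–3.
Ferraro–Dube: Dube 9–2.
Singh–Dube: Dube 7–4.
Dube wins every pairwise contest, so Dube is the Condorcet winner.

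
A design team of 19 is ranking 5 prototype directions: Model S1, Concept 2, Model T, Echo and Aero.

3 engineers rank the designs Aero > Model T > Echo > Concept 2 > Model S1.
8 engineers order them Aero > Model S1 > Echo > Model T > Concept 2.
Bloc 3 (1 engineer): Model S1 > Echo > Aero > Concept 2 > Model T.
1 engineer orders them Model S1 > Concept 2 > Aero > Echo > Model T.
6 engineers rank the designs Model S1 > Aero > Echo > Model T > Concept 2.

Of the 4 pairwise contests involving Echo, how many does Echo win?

2

Echo against each rival (19 engineers):
Echo vs Model S1: 3 to 16, Model S1.
Echo vs Concept 2: Echo, 18–1.
Echo vs Model T: Echo preferred on 8+1+1+6 = 16 ballots; Echo wins 16–3.
Echo vs Aero: Aero wins 18–1.
Echo beats Concept 2, Model T; loses to Model S1, Aero — 2 pairwise wins.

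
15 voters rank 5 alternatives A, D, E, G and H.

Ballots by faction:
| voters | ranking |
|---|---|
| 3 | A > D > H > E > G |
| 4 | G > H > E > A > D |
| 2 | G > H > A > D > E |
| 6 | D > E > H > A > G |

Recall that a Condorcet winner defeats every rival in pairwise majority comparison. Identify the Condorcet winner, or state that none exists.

none

Check each pair by majority over 15 ballots:
A vs D: A preferred on 3+4+2 = 9 ballots; A wins 9–6.
A vs E: 3+2 = 5 for A, 10 for E — E by 10–5.
A vs G: A is ranked higher on 3+6 = 9 ballots, G on 6. A wins 9–6.
A vs H: A preferred on 3 ballots; H wins 12–3.
D vs E: 11 to 4, D.
D vs G: D preferred on 3+6 = 9 ballots; D wins 9–6.
D vs H: D is ranked higher on 3+6 = 9 ballots, H on 6. D wins 9–6.
E vs G: 3+6 = 9 for E, 6 for G — E by 9–6.
E vs H: 6 to 9, H.
G vs H: G is ranked higher on 4+2 = 6 ballots, H on 9. H wins 9–6.
No alternative is unbeaten: A loses to E; D loses to A; E loses to D; G loses to A; H loses to D. In particular A > D > E > A is a majority cycle — no Condorcet winner exists.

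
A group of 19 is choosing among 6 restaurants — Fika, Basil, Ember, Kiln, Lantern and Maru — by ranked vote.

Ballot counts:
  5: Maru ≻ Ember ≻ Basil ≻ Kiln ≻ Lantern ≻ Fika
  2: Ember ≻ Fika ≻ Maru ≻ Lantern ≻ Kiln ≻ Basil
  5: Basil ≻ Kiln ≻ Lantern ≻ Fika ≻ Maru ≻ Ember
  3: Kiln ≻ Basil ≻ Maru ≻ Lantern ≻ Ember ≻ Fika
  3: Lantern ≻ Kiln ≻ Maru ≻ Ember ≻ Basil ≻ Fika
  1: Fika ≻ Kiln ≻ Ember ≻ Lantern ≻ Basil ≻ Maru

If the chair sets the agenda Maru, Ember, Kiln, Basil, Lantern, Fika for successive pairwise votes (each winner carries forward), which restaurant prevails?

Round 1: Maru vs Ember — 16–3, Maru advances.
Round 2: Maru vs Kiln — 7–12, Kiln advances.
Round 3: Kiln vs Basil — 9–10, Basil advances.
Round 4: Basil vs Lantern — 13–6, Basil advances.
Round 5: Basil vs Fika — 16–3, Basil advances.
The agenda winner is Basil.

Basil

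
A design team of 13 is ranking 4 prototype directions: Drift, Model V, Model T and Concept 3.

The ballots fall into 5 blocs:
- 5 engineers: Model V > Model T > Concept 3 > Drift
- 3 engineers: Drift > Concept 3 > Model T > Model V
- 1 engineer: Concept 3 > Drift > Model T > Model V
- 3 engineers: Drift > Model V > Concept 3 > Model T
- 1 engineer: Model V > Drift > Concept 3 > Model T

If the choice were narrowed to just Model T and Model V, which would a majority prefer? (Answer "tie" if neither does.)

Ballots ranking Model T above Model V: 3 + 1 = 4.
Ballots ranking Model V above Model T: 13 − 4 = 9.
Model V wins the head-to-head 9–4.

Model V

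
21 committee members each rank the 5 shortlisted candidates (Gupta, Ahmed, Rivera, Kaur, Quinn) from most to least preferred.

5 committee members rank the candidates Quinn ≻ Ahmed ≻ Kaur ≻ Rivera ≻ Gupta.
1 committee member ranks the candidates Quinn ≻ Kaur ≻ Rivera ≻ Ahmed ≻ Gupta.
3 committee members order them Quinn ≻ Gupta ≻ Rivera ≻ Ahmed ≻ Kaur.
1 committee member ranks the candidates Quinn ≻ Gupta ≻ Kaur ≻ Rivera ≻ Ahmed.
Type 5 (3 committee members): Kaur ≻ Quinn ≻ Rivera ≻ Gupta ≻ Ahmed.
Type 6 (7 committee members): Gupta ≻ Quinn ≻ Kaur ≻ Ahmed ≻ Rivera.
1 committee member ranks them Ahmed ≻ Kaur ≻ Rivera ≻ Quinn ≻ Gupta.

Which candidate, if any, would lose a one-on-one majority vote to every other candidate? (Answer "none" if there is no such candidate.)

Rivera

Pairwise majorities:
Gupta–Ahmed: Gupta 14–7.
Gupta–Rivera: Gupta 11–10.
Gupta vs Kaur: 11 to 10, Gupta.
Gupta vs Quinn: Gupta is ranked higher on 7 ballots, Quinn on 14. Quinn wins 14–7.
Ahmed–Rivera: Ahmed 13–8.
Ahmed vs Kaur: Kaur wins 12–9.
Ahmed–Quinn: Quinn 20–1.
Rivera vs Kaur: Kaur wins 18–3.
Rivera–Quinn: Quinn 20–1.
Kaur–Quinn: Quinn 17–4.
Only Rivera has no wins; Rivera is the Condorcet loser.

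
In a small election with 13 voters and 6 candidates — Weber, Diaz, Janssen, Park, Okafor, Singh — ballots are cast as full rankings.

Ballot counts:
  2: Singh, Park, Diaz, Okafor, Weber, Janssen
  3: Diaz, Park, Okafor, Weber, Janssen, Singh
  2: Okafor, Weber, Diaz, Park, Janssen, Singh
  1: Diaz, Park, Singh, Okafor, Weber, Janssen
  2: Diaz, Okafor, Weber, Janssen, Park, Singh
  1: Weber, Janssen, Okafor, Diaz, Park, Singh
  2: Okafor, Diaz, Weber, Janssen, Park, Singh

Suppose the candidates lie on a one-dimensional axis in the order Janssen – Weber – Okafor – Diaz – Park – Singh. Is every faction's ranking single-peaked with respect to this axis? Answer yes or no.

yes

Axis positions: Janssen=1, Weber=2, Okafor=3, Diaz=4, Park=5, Singh=6.
Faction 1 (peak Singh at position 6): ranking walks positions 6-5-4-3-2-1, expanding outward from the peak — single-peaked.
Faction 2 (peak Diaz at position 4): ranking walks positions 4-5-3-2-1-6, expanding outward from the peak — single-peaked.
Faction 3 (peak Okafor at position 3): ranking walks positions 3-2-4-5-1-6, expanding outward from the peak — single-peaked.
Faction 4 (peak Diaz at position 4): ranking walks positions 4-5-6-3-2-1, expanding outward from the peak — single-peaked.
Faction 5 (peak Diaz at position 4): ranking walks positions 4-3-2-1-5-6, expanding outward from the peak — single-peaked.
Faction 6 (peak Weber at position 2): ranking walks positions 2-1-3-4-5-6, expanding outward from the peak — single-peaked.
Faction 7 (peak Okafor at position 3): ranking walks positions 3-4-2-1-5-6, expanding outward from the peak — single-peaked.
Every ranking is single-peaked on this axis.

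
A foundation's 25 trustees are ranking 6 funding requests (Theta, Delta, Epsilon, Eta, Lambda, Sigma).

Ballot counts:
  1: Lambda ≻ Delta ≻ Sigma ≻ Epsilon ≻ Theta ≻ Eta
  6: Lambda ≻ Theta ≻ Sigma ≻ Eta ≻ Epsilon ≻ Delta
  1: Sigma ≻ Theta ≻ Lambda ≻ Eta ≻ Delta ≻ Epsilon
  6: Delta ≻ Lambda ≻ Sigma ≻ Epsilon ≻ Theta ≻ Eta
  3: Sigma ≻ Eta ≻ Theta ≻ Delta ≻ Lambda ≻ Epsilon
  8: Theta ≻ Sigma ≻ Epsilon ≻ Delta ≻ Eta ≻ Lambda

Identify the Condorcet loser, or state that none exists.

Head-to-head results (25 reviewers):
Theta–Delta: Theta 18–7.
Theta vs Epsilon: Theta is ranked higher on 6+1+3+8 = 18 ballots, Epsilon on 7. Theta wins 18–7.
Theta vs Eta: Theta, 22–3.
Theta vs Lambda: Theta is ranked higher on 1+3+8 = 12 ballots, Lambda on 13. Lambda wins 13–12.
Theta vs Sigma: Theta wins 14–11.
Delta vs Epsilon: Epsilon, 14–11.
Delta vs Eta: 1+6+8 = 15 for Delta, 10 for Eta — Delta by 15–10.
Delta vs Lambda: 6+3+8 = 17 for Delta, 8 for Lambda — Delta by 17–8.
Delta vs Sigma: 7 to 18, Sigma.
Epsilon vs Eta: 1+6+8 = 15 for Epsilon, 10 for Eta — Epsilon by 15–10.
Epsilon vs Lambda: 8 for Epsilon, 17 for Lambda — Lambda by 17–8.
Epsilon vs Sigma: Sigma wins 25–0.
Eta vs Lambda: Lambda wins 14–11.
Eta–Sigma: Sigma 25–0.
Lambda vs Sigma: Lambda, 13–12.
Eta loses to every other project — it is the Condorcet loser.

Eta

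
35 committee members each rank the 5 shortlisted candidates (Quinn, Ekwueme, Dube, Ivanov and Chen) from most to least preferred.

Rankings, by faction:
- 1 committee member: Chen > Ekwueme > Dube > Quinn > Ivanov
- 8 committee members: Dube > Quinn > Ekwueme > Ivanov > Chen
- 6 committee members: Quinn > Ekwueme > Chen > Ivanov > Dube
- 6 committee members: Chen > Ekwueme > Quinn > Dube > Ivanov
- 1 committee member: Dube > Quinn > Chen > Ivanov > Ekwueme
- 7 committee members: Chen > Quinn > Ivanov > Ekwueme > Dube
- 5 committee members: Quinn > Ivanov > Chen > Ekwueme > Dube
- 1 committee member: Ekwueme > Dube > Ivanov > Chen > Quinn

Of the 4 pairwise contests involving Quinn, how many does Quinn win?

Quinn against each rival (35 committee members):
Quinn–Ekwueme: Quinn 27–8.
Quinn vs Dube: Quinn, 24–11.
Quinn vs Ivanov: 34 for Quinn, 1 for Ivanov — Quinn by 34–1.
Quinn vs Chen: Quinn, 20–15.
Quinn beats Ekwueme, Dube, Ivanov, Chen — 4 pairwise wins.

4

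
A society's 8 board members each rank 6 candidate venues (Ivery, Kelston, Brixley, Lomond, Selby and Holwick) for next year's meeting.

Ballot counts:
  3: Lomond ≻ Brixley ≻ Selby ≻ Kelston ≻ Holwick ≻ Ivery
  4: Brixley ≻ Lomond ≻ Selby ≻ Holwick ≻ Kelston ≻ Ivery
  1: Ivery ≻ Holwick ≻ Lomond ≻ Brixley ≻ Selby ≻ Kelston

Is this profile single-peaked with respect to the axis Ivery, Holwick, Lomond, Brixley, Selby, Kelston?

Axis positions: Ivery=1, Holwick=2, Lomond=3, Brixley=4, Selby=5, Kelston=6.
Group 1 (peak Lomond at position 3): ranking walks positions 3-4-5-6-2-1, expanding outward from the peak — single-peaked.
Group 2 (peak Brixley at position 4): ranking walks positions 4-3-5-2-6-1, expanding outward from the peak — single-peaked.
Group 3 (peak Ivery at position 1): ranking walks positions 1-2-3-4-5-6, expanding outward from the peak — single-peaked.
Every ranking is single-peaked on this axis.

yes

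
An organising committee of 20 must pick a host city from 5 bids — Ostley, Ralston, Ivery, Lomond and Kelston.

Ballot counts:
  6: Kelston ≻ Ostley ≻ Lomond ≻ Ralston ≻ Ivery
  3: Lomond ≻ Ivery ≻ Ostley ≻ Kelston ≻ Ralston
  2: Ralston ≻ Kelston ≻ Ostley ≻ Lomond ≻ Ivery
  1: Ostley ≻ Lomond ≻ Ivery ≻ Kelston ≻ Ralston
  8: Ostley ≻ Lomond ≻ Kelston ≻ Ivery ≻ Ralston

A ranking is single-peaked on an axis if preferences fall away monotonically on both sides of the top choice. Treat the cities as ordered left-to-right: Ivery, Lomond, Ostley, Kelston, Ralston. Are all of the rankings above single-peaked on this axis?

Axis positions: Ivery=1, Lomond=2, Ostley=3, Kelston=4, Ralston=5.
Group 1 (peak Kelston at position 4): ranking walks positions 4-3-2-5-1, expanding outward from the peak — single-peaked.
Group 2 (peak Lomond at position 2): ranking walks positions 2-1-3-4-5, expanding outward from the peak — single-peaked.
Group 3 (peak Ralston at position 5): ranking walks positions 5-4-3-2-1, expanding outward from the peak — single-peaked.
Group 4 (peak Ostley at position 3): ranking walks positions 3-2-1-4-5, expanding outward from the peak — single-peaked.
Group 5 (peak Ostley at position 3): ranking walks positions 3-2-4-1-5, expanding outward from the peak — single-peaked.
Every ranking is single-peaked on this axis.

yes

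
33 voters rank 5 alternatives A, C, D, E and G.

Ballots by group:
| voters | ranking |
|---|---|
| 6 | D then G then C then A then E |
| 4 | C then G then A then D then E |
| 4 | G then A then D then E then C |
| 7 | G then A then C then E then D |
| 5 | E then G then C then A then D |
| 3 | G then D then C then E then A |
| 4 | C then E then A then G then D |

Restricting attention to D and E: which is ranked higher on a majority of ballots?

Ballots ranking D above E: 6 + 4 + 4 + 3 = 17.
Ballots ranking E above D: 33 − 17 = 16.
D wins the head-to-head 17–16.

D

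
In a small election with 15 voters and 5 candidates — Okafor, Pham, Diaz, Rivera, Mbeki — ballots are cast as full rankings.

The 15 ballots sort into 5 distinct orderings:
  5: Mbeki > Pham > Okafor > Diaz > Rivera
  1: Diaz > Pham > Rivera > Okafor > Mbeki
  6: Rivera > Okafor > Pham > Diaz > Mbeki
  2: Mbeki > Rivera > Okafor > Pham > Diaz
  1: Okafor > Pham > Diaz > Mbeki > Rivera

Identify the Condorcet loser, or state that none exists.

Pairwise majorities:
Okafor vs Pham: Okafor is ranked higher on 6+2+1 = 9 ballots, Pham on 6. Okafor wins 9–6.
Okafor vs Diaz: 5+6+2+1 = 14 for Okafor, 1 for Diaz — Okafor by 14–1.
Okafor–Rivera: Rivera 9–6.
Okafor vs Mbeki: Okafor, 8–7.
Pham vs Diaz: 5+6+2+1 = 14 for Pham, 1 for Diaz — Pham by 14–1.
Pham vs Rivera: Rivera wins 8–7.
Pham–Mbeki: Pham 8–7.
Diaz vs Rivera: Diaz preferred on 5+1+1 = 7 ballots; Rivera wins 8–7.
Diaz vs Mbeki: Diaz preferred on 1+6+1 = 8 ballots; Diaz wins 8–7.
Rivera vs Mbeki: 7 to 8, Mbeki.
Each candidate has at least one pairwise win (Okafor beats Pham; Pham beats Diaz; Diaz beats Mbeki; Rivera beats Okafor; Mbeki beats Rivera) — no Condorcet loser.

none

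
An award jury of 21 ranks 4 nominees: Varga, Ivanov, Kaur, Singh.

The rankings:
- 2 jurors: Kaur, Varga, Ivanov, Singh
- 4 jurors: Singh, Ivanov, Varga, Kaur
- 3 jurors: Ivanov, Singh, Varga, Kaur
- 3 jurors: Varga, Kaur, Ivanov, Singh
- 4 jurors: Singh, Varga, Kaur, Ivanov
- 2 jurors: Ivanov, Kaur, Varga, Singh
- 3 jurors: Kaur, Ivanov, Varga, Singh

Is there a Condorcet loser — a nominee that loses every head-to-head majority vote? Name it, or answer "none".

none

Pairwise majorities:
Varga vs Ivanov: 2+3+4 = 9 for Varga, 12 for Ivanov — Ivanov by 12–9.
Varga vs Kaur: Varga wins 14–7.
Varga vs Singh: Varga preferred on 2+3+2+3 = 10 ballots; Singh wins 11–10.
Ivanov–Kaur: Kaur 12–9.
Ivanov vs Singh: 13 to 8, Ivanov.
Kaur vs Singh: 10 to 11, Singh.
Each nominee has at least one pairwise win (Varga beats Kaur; Ivanov beats Varga; Kaur beats Ivanov; Singh beats Varga) — no Condorcet loser.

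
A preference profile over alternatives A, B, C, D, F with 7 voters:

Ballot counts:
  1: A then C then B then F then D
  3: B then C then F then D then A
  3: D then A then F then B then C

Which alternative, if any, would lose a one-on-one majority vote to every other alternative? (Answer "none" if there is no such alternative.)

none

Pairwise majorities:
A vs B: A wins 4–3.
A–C: A 4–3.
A vs D: A is ranked higher on 1 ballot, D on 6. D wins 6–1.
A vs F: A preferred on 1+3 = 4 ballots; A wins 4–3.
B vs C: B preferred on 3+3 = 6 ballots; B wins 6–1.
B–D: B 4–3.
B–F: B 4–3.
C vs D: 1+3 = 4 for C, 3 for D — C by 4–3.
C–F: C 4–3.
D vs F: F wins 4–3.
No alternative is winless: A beats B; B beats C; C beats D; D beats A; F beats D. There is no Condorcet loser.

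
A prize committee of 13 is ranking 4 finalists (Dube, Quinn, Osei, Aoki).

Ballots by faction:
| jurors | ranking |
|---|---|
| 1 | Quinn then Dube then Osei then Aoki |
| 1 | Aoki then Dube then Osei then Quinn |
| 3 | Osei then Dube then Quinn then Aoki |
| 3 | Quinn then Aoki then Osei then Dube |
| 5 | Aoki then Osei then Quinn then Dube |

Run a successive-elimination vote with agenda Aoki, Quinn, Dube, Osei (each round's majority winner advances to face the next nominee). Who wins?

Osei

Round 1: Aoki vs Quinn — 6–7, Quinn advances.
Round 2: Quinn vs Dube — 9–4, Quinn advances.
Round 3: Quinn vs Osei — 4–9, Osei advances.
The agenda winner is Osei.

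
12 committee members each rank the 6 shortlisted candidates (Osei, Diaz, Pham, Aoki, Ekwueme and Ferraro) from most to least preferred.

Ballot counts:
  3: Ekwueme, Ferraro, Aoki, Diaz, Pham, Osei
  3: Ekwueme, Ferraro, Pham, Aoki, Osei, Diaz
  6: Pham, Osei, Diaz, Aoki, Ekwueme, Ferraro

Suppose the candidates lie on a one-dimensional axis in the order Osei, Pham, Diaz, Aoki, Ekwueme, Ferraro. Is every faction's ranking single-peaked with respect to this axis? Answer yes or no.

no

Axis positions: Osei=1, Pham=2, Diaz=3, Aoki=4, Ekwueme=5, Ferraro=6.
Faction 1 (peak Ekwueme at position 5): ranking walks positions 5-6-4-3-2-1, expanding outward from the peak — single-peaked.
Faction 2: ranking walks positions 5-6-2-4-1-3; Pham is ranked above Aoki even though Aoki lies between Pham and the peak Ekwueme on the axis — preferences dip and rise again. Not single-peaked.
Faction 3 (peak Pham at position 2): ranking walks positions 2-1-3-4-5-6, expanding outward from the peak — single-peaked.
Faction 2 violates single-peakedness, so the profile is not single-peaked on this axis.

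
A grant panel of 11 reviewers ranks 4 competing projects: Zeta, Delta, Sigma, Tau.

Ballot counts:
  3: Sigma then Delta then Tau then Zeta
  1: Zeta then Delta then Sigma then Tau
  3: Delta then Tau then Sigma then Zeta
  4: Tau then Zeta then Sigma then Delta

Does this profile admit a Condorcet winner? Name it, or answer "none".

none

Pairwise majorities:
Zeta vs Delta: Zeta preferred on 1+4 = 5 ballots; Delta wins 6–5.
Zeta vs Sigma: Zeta is ranked higher on 1+4 = 5 ballots, Sigma on 6. Sigma wins 6–5.
Zeta vs Tau: Zeta preferred on 1 ballot; Tau wins 10–1.
Delta vs Sigma: 1+3 = 4 for Delta, 7 for Sigma — Sigma by 7–4.
Delta vs Tau: Delta preferred on 3+1+3 = 7 ballots; Delta wins 7–4.
Sigma vs Tau: 4 to 7, Tau.
Each project drops at least one matchup (Zeta loses to Delta; Delta loses to Sigma; Sigma loses to Tau; Tau loses to Delta); the cycle Delta → Tau → Sigma → Delta rules out a Condorcet winner.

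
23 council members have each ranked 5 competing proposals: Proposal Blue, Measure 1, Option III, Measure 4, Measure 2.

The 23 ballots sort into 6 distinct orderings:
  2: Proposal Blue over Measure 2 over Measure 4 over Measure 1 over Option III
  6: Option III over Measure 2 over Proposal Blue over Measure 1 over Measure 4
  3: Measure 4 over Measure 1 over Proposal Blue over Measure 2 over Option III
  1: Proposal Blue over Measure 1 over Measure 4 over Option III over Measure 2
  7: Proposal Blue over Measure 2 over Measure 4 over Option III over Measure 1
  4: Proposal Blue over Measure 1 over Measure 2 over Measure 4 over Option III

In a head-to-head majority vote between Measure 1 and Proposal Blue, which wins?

Ballots ranking Measure 1 above Proposal Blue: 3.
Ballots ranking Proposal Blue above Measure 1: 23 − 3 = 20.
Proposal Blue wins the head-to-head 20–3.

Proposal Blue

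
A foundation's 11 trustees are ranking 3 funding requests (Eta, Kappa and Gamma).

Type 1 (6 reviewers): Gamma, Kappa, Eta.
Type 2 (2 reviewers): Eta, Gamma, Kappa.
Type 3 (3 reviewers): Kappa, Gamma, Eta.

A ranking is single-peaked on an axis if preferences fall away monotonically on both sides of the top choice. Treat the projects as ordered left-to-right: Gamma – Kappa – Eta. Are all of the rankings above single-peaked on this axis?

no

Axis positions: Gamma=1, Kappa=2, Eta=3.
Type 1 (peak Gamma at position 1): ranking walks positions 1-2-3, expanding outward from the peak — single-peaked.
Type 2: ranking walks positions 3-1-2; Gamma is ranked above Kappa even though Kappa lies between Gamma and the peak Eta on the axis — preferences dip and rise again. Not single-peaked.
Type 3 (peak Kappa at position 2): ranking walks positions 2-1-3, expanding outward from the peak — single-peaked.
Type 2 violates single-peakedness, so the profile is not single-peaked on this axis.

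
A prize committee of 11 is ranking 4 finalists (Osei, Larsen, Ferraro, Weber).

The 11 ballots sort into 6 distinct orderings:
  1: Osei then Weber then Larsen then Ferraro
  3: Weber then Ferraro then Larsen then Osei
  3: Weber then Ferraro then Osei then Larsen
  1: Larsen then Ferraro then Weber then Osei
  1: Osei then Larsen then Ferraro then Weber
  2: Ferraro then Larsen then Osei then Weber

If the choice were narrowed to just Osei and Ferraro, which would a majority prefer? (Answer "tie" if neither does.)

Ferraro

Ballots ranking Osei above Ferraro: 1 + 1 = 2.
Ballots ranking Ferraro above Osei: 11 − 2 = 9.
Ferraro wins the head-to-head 9–2.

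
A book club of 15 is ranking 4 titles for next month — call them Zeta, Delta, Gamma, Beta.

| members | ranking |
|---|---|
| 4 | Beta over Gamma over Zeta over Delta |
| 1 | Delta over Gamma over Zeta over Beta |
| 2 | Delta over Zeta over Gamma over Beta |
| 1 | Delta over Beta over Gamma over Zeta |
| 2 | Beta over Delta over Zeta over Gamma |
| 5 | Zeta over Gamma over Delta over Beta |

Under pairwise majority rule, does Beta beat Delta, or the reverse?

Delta

Ballots ranking Beta above Delta: 4 + 2 = 6.
Ballots ranking Delta above Beta: 15 − 6 = 9.
Delta wins the head-to-head 9–6.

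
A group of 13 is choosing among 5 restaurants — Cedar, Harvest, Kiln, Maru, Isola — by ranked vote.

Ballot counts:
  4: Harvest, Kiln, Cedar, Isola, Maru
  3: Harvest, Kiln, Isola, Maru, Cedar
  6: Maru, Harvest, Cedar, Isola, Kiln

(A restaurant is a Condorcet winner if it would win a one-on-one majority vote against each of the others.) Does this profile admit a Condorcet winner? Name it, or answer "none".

Harvest

Head-to-head results (13 friends):
Cedar–Harvest: Harvest 13–0.
Cedar–Kiln: Kiln 7–6.
Cedar vs Maru: Maru, 9–4.
Cedar vs Isola: Cedar, 10–3.
Harvest–Kiln: Harvest 13–0.
Harvest vs Maru: Harvest, 7–6.
Harvest vs Isola: Harvest wins 13–0.
Kiln vs Maru: Kiln, 7–6.
Kiln vs Isola: Kiln, 7–6.
Maru–Isola: Isola 7–6.
Harvest wins every pairwise contest, so Harvest is the Condorcet winner.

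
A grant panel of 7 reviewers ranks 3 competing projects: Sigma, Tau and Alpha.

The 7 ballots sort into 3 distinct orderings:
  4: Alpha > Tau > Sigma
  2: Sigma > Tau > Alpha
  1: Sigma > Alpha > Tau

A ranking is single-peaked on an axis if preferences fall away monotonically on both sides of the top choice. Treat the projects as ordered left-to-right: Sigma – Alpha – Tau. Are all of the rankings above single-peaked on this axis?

no

Axis positions: Sigma=1, Alpha=2, Tau=3.
Cluster 1 (peak Alpha at position 2): ranking walks positions 2-3-1, expanding outward from the peak — single-peaked.
Cluster 2: ranking walks positions 1-3-2; Tau is ranked above Alpha even though Alpha lies between Tau and the peak Sigma on the axis — preferences dip and rise again. Not single-peaked.
Cluster 3 (peak Sigma at position 1): ranking walks positions 1-2-3, expanding outward from the peak — single-peaked.
Cluster 2 violates single-peakedness, so the profile is not single-peaked on this axis.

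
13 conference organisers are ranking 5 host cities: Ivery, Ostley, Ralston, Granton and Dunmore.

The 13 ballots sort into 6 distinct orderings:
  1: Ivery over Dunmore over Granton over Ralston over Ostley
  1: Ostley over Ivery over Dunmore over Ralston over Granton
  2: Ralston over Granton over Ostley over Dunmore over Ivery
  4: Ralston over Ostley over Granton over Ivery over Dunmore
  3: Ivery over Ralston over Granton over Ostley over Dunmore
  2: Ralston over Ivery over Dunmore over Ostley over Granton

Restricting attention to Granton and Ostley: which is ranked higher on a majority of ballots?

Ostley

Ballots ranking Granton above Ostley: 1 + 2 + 3 = 6.
Ballots ranking Ostley above Granton: 13 − 6 = 7.
Ostley wins the head-to-head 7–6.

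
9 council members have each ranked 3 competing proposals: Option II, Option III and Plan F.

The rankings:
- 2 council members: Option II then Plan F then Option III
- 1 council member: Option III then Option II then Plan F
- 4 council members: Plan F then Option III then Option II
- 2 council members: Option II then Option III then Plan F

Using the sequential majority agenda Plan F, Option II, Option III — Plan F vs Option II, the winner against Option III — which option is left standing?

Option III

Round 1: Plan F vs Option II — 4–5, Option II advances.
Round 2: Option II vs Option III — 4–5, Option III advances.
The agenda winner is Option III.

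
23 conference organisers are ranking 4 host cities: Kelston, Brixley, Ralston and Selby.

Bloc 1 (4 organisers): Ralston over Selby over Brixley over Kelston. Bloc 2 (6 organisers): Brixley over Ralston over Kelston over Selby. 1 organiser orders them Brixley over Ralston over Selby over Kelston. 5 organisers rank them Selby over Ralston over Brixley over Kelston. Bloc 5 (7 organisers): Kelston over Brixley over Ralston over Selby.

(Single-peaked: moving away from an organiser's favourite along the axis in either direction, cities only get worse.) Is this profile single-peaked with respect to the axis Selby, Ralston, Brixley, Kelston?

yes

Axis positions: Selby=1, Ralston=2, Brixley=3, Kelston=4.
Bloc 1 (peak Ralston at position 2): ranking walks positions 2-1-3-4, expanding outward from the peak — single-peaked.
Bloc 2 (peak Brixley at position 3): ranking walks positions 3-2-4-1, expanding outward from the peak — single-peaked.
Bloc 3 (peak Brixley at position 3): ranking walks positions 3-2-1-4, expanding outward from the peak — single-peaked.
Bloc 4 (peak Selby at position 1): ranking walks positions 1-2-3-4, expanding outward from the peak — single-peaked.
Bloc 5 (peak Kelston at position 4): ranking walks positions 4-3-2-1, expanding outward from the peak — single-peaked.
Every ranking is single-peaked on this axis.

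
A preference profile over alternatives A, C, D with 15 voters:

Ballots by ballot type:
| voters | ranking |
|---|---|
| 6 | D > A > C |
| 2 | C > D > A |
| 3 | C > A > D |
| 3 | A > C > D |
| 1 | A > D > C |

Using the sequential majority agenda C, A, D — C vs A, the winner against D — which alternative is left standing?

D

Round 1: C vs A — 5–10, A advances.
Round 2: A vs D — 7–8, D advances.
The agenda winner is D.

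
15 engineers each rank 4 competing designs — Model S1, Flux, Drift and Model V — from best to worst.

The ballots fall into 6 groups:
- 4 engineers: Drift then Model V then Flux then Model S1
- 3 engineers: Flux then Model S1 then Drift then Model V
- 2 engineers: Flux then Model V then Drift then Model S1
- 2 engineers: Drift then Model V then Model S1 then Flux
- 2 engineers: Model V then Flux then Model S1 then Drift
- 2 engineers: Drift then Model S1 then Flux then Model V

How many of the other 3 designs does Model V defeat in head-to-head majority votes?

2

Model V against each rival (15 engineers):
Model V vs Model S1: Model V, 10–5.
Model V vs Flux: Model V wins 8–7.
Model V vs Drift: Drift, 11–4.
Model V beats Model S1, Flux; loses to Drift — 2 pairwise wins.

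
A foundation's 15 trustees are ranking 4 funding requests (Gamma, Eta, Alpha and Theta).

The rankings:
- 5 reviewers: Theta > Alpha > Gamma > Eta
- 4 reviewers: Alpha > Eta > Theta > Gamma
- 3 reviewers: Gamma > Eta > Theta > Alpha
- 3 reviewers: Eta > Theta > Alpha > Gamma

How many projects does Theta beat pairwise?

2

Theta against each rival (15 reviewers):
Theta vs Gamma: Theta preferred on 5+4+3 = 12 ballots; Theta wins 12–3.
Theta vs Eta: Eta, 10–5.
Theta vs Alpha: Theta wins 11–4.
Theta beats Gamma, Alpha; loses to Eta — 2 pairwise wins.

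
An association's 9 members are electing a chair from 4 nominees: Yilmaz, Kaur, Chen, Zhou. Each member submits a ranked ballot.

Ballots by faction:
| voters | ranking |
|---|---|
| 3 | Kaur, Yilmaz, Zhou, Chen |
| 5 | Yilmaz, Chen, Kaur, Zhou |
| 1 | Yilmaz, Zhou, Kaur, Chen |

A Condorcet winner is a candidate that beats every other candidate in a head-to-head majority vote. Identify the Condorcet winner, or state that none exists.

Pairwise majorities:
Yilmaz–Kaur: Yilmaz 6–3.
Yilmaz vs Chen: Yilmaz wins 9–0.
Yilmaz–Zhou: Yilmaz 9–0.
Kaur vs Chen: Chen, 5–4.
Kaur vs Zhou: Kaur wins 8–1.
Chen–Zhou: Chen 5–4.
Yilmaz wins every pairwise contest, so Yilmaz is the Condorcet winner.

Yilmaz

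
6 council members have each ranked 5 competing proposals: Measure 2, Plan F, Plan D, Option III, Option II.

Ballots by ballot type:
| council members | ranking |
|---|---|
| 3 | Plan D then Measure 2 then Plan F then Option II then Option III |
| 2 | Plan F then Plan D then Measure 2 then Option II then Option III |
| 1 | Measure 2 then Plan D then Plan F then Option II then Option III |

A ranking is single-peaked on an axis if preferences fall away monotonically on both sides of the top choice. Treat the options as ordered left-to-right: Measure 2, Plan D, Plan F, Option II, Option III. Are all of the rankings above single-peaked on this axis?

yes

Axis positions: Measure 2=1, Plan D=2, Plan F=3, Option II=4, Option III=5.
Ballot type 1 (peak Plan D at position 2): ranking walks positions 2-1-3-4-5, expanding outward from the peak — single-peaked.
Ballot type 2 (peak Plan F at position 3): ranking walks positions 3-2-1-4-5, expanding outward from the peak — single-peaked.
Ballot type 3 (peak Measure 2 at position 1): ranking walks positions 1-2-3-4-5, expanding outward from the peak — single-peaked.
Every ranking is single-peaked on this axis.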